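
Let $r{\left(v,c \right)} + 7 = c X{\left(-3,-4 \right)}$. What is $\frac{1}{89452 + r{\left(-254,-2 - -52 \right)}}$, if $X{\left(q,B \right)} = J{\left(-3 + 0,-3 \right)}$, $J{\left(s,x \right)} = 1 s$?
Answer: $\frac{1}{89295} \approx 1.1199 \cdot 10^{-5}$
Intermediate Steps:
$J{\left(s,x \right)} = s$
$X{\left(q,B \right)} = -3$ ($X{\left(q,B \right)} = -3 + 0 = -3$)
$r{\left(v,c \right)} = -7 - 3 c$ ($r{\left(v,c \right)} = -7 + c \left(-3\right) = -7 - 3 c$)
$\frac{1}{89452 + r{\left(-254,-2 - -52 \right)}} = \frac{1}{89452 - \left(7 + 3 \left(-2 - -52\right)\right)} = \frac{1}{89452 - \left(7 + 3 \left(-2 + 52\right)\right)} = \frac{1}{89452 - 157} = \frac{1}{89295}$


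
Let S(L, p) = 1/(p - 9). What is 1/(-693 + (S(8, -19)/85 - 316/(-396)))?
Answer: -235620/163096739 ≈ -0.0014447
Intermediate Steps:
S(L, p) = 1/(-9 + p)
1/(-693 + (S(8, -19)/85 - 316/(-396))) = 1/(-693 + (1/(-9 - 19*85) - 316/(-396))) = 1/(-693 + ((1/85)/(-28) - 316*(-1/396))) = 1/(-693 + (-1/28*1/85 + 79/99)) = 1/(-693 + (-1/2380 + 79/99)) = 1/(-693 + 187921/235620) = 1/(-163096739/235620) = -235620/163096739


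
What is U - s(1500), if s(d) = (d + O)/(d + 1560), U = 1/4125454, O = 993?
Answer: -571375209/701327180 ≈ -0.81471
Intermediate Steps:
U = 1/4125454 ≈ 2.4240e-7
s(d) = (993 + d)/(1560 + d) (s(d) = (d + 993)/(d + 1560) = (993 + d)/(1560 + d))
U - s(1500) = 1/4125454 - (993 + 1500)/(1560 + 1500) = 1/4125454 - 2493/3060 = 1/4125454 - 1*277/340 = 1/4125454 - 277/340 = -571375209/701327180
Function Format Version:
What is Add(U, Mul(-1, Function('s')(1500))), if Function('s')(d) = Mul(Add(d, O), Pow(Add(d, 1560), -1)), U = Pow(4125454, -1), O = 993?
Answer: Rational(-571375209, 701327180) ≈ -0.81471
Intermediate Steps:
U = Rational(1, 4125454) ≈ 2.4240e-7
Function('s')(d) = Mul(Pow(Add(1560, d), -1), Add(993, d)) (Function('s')(d) = Mul(Add(d, 993), Pow(Add(d, 1560), -1)) = Mul(Add(993, d), Pow(Add(1560, d), -1)) = Mul(Pow(Add(1560, d), -1), Add(993, d)))
Add(U, Mul(-1, Function('s')(1500))) = Add(Rational(1, 4125454), Mul(-1, Mul(Pow(Add(1560, 1500), -1), Add(993, 1500)))) = Add(Rational(1, 4125454), Mul(-1, Mul(Pow(3060, -1), 2493))) = Add(Rational(1, 4125454), Mul(-1, Mul(Rational(1, 3060), 2493))) = Add(Rational(1, 4125454), Mul(-1, Rational(277, 340))) = Add(Rational(1, 4125454), Rational(-277, 340)) = Rational(-571375209, 701327180)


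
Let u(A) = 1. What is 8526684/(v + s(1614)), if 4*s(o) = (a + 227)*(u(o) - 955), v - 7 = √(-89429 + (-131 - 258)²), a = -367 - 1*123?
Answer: 2139600816120/15741218657 - 68213472*√15473/15741218657 ≈ 135.38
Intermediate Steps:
a = -490 (a = -367 - 123 = -490)
v = 7 + 2*√15473 (v = 7 + √(-89429 + (-131 - 258)²) = 7 + √(-89429 + (-389)²) = 7 + √(-89429 + 151321) = 7 + √61892 = 7 + 2*√15473 ≈ 255.78)
s(o) = 125451/2 (s(o) = ((-490 + 227)*(1 - 955))/4 = (-263*(-954))/4 = (¼)*250902 = 125451/2)
8526684/(v + s(1614)) = 8526684/((7 + 2*√15473) + 125451/2) = 8526684/(125465/2 + 2*√15473)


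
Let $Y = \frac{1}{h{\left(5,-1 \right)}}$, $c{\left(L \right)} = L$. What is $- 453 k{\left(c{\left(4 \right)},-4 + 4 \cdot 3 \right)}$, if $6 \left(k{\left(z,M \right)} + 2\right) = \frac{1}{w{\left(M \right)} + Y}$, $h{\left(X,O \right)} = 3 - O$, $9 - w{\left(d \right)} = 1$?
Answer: $\frac{29596}{33} \approx 896.85$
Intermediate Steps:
$w{\left(d \right)} = 8$ ($w{\left(d \right)} = 9 - 1 = 8$)
$Y = \frac{1}{4}$ ($Y = \frac{1}{3 - -1} = \frac{1}{3 + 1} = \frac{1}{4} \approx 0.25$)
$k{\left(z,M \right)} = - \frac{196}{99}$ ($k{\left(z,M \right)} = -2 + \frac{1}{6 \left(8 + \frac{1}{4}\right)} = -2 + \frac{1}{6 \cdot \frac{33}{4}} = -2 + \frac{1}{6} \cdot \frac{4}{33} = -2 + \frac{2}{99} = - \frac{196}{99}$)
$- 453 k{\left(c{\left(4 \right)},-4 + 4 \cdot 3 \right)} = \left(-453\right) \left(- \frac{196}{99}\right) = \frac{29596}{33}$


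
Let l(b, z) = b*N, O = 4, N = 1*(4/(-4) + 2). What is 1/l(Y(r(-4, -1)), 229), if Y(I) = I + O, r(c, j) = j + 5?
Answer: ⅛ ≈ 0.12500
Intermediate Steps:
N = 1 (N = 1*(4*(-¼) + 2) = 1*(-1 + 2) = 1*1 = 1)
r(c, j) = 5 + j
Y(I) = 4 + I (Y(I) = I + 4 = 4 + I)
l(b, z) = b (l(b, z) = b*1 = b)
1/l(Y(r(-4, -1)), 229) = 1/(4 + (5 - 1)) = 1/(4 + 4) = 1/8 = ⅛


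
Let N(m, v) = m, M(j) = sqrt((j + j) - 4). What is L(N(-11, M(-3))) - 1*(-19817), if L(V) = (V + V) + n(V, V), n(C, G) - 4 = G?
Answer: 19788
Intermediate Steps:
n(C, G) = 4 + G
M(j) = sqrt(-4 + 2*j) (M(j) = sqrt(2*j - 4) = sqrt(-4 + 2*j))
L(V) = 4 + 3*V (L(V) = (V + V) + (4 + V) = 2*V + (4 + V) = 4 + 3*V)
L(N(-11, M(-3))) - 1*(-19817) = (4 + 3*(-11)) - 1*(-19817) = (4 - 33) + 19817 = -29 + 19817 = 19788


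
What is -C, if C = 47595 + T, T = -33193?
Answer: -14402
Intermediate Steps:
C = 14402 (C = 47595 - 33193 = 14402)
-C = -1*14402 = -14402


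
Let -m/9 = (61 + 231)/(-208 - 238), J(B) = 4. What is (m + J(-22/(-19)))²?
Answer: 4866436/49729 ≈ 97.859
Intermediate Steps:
m = 1314/223 (m = -9*(61 + 231)/(-208 - 238) = -2628/(-446) = -2628*(-1)/446 = -9*(-146/223) = 1314/223 ≈ 5.8924)
(m + J(-22/(-19)))² = (1314/223 + 4)² = (2206/223)² = 4866436/49729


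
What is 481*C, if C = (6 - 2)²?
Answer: 7696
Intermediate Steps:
C = 16 (C = 4² = 16)
481*C = 481*16 = 7696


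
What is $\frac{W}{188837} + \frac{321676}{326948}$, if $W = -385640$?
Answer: $- \frac{16334973977}{15434969869} \approx -1.0583$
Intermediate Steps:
$\frac{W}{188837} + \frac{321676}{326948} = - \frac{385640}{188837} + \frac{321676}{326948} = \left(-385640\right) \frac{1}{188837} + 321676 \cdot \frac{1}{326948} = - \frac{385640}{188837} + \frac{80419}{81737} = - \frac{16334973977}{15434969869}$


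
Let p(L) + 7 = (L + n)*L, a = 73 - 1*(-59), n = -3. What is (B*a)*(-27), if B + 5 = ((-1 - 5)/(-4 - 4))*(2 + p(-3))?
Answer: -16929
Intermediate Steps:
a = 132 (a = 73 + 59 = 132)
p(L) = -7 + L*(-3 + L) (p(L) = -7 + (L - 3)*L = -7 + (-3 + L)*L = -7 + L*(-3 + L))
B = 19/4 (B = -5 + ((-1 - 5)/(-4 - 4))*(2 + (-7 + (-3)² - 3*(-3))) = -5 + (-6/(-8))*(2 + (-7 + 9 + 9)) = -5 + (-6*(-⅛))*(2 + 11) = -5 + (¾)*13 = -5 + 39/4 = 19/4 ≈ 4.7500)
(B*a)*(-27) = ((19/4)*132)*(-27) = 627*(-27) = -16929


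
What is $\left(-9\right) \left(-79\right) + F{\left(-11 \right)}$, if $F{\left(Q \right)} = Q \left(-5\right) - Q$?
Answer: $777$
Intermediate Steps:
$F{\left(Q \right)} = - 6 Q$ ($F{\left(Q \right)} = - 5 Q - Q = - 6 Q$)
$\left(-9\right) \left(-79\right) + F{\left(-11 \right)} = \left(-9\right) \left(-79\right) - -66 = 711 + 66 = 777$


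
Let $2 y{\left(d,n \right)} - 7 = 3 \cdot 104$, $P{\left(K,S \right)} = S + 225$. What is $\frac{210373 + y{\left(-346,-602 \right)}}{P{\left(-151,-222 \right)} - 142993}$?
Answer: $- \frac{84213}{57196} \approx -1.4724$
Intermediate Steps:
$P{\left(K,S \right)} = 225 + S$
$y{\left(d,n \right)} = \frac{319}{2}$ ($y{\left(d,n \right)} = \frac{7}{2} + \frac{3 \cdot 104}{2} = \frac{7}{2} + \frac{1}{2} \cdot 312 = \frac{7}{2} + 156 = \frac{319}{2}$)
$\frac{210373 + y{\left(-346,-602 \right)}}{P{\left(-151,-222 \right)} - 142993} = \frac{210373 + \frac{319}{2}}{\left(225 - 222\right) - 142993} = \frac{421065}{2 \left(3 - 142993\right)} = \frac{421065}{2 \left(-142990\right)} = \frac{421065}{2} \left(- \frac{1}{142990}\right) = - \frac{84213}{57196}$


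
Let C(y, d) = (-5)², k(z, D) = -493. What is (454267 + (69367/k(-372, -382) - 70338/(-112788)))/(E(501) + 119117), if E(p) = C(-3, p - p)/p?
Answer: 702833223076537/184352471652596 ≈ 3.8124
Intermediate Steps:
C(y, d) = 25
E(p) = 25/p
(454267 + (69367/k(-372, -382) - 70338/(-112788)))/(E(501) + 119117) = (454267 + (69367/(-493) - 70338/(-112788)))/(25/501 + 119117) = (454267 + (69367*(-1/493) - 70338*(-1/112788)))/(25*(1/501) + 119117) = (454267 + (-69367/493 + 11723/18798))/(25/501 + 119117) = (454267 - 1298181427/9267414)/(59677642/501) = (4208582174111/9267414)*(501/59677642) = 702833223076537/184352471652596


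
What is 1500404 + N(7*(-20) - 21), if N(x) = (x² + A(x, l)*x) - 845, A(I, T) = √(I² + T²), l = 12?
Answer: 1525480 - 161*√26065 ≈ 1.4995e+6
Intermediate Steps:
N(x) = -845 + x² + x*√(144 + x²) (N(x) = (x² + √(x² + 12²)*x) - 845 = (x² + √(x² + 144)*x) - 845 = (x² + √(144 + x²)*x) - 845 = (x² + x*√(144 + x²)) - 845 = -845 + x² + x*√(144 + x²))
1500404 + N(7*(-20) - 21) = 1500404 + (-845 + (7*(-20) - 21)² + (7*(-20) - 21)*√(144 + (7*(-20) - 21)²)) = 1500404 + (-845 + (-140 - 21)² + (-140 - 21)*√(144 + (-140 - 21)²)) = 1500404 + (-845 + (-161)² - 161*√(144 + (-161)²)) = 1500404 + (-845 + 25921 - 161*√(144 + 25921)) = 1500404 + (-845 + 25921 - 161*√26065) = 1500404 + (25076 - 161*√26065) = 1525480 - 161*√26065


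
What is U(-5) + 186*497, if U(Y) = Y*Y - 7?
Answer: 92460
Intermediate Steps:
U(Y) = -7 + Y**2 (U(Y) = Y**2 - 7 = -7 + Y**2)
U(-5) + 186*497 = (-7 + (-5)**2) + 186*497 = (-7 + 25) + 92442 = 18 + 92442 = 92460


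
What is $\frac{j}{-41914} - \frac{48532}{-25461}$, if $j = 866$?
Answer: $\frac{1006060511}{533586177} \approx 1.8855$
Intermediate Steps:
$\frac{j}{-41914} - \frac{48532}{-25461} = \frac{866}{-41914} - \frac{48532}{-25461} = 866 \left(- \frac{1}{41914}\right) - - \frac{48532}{25461} = - \frac{433}{20957} + \frac{48532}{25461} = \frac{1006060511}{533586177}$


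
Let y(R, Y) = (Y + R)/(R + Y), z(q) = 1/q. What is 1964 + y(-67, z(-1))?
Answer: 1965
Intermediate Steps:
y(R, Y) = 1 (y(R, Y) = (R + Y)/(R + Y) = 1)
1964 + y(-67, z(-1)) = 1964 + 1 = 1965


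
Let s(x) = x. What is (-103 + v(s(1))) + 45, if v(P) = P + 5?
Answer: -52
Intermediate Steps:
v(P) = 5 + P
(-103 + v(s(1))) + 45 = (-103 + (5 + 1)) + 45 = (-103 + 6) + 45 = -97 + 45 = -52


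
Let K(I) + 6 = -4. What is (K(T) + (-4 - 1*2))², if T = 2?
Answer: 256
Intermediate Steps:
K(I) = -10 (K(I) = -6 - 4 = -10)
(K(T) + (-4 - 1*2))² = (-10 + (-4 - 1*2))² = (-10 + (-4 - 2))² = (-10 - 6)² = (-16)² = 256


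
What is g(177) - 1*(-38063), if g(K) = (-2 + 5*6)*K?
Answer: 43019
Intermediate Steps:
g(K) = 28*K (g(K) = (-2 + 30)*K = 28*K)
g(177) - 1*(-38063) = 28*177 - 1*(-38063) = 4956 + 38063 = 43019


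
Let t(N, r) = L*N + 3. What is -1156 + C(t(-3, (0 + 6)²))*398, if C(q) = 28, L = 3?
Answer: 9988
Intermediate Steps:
t(N, r) = 3 + 3*N (t(N, r) = 3*N + 3 = 3 + 3*N)
-1156 + C(t(-3, (0 + 6)²))*398 = -1156 + 28*398 = -1156 + 11144 = 9988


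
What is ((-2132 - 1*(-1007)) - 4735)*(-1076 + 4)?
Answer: 6281920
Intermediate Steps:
((-2132 - 1*(-1007)) - 4735)*(-1076 + 4) = ((-2132 + 1007) - 4735)*(-1072) = (-1125 - 4735)*(-1072) = -5860*(-1072) = 6281920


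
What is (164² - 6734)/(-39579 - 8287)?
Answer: -10081/23933 ≈ -0.42122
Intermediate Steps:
(164² - 6734)/(-39579 - 8287) = (26896 - 6734)/(-47866) = 20162*(-1/47866) = -10081/23933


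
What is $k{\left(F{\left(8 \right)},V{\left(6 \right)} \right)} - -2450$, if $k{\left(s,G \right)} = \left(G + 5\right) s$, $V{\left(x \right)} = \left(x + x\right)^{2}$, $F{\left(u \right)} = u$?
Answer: $3642$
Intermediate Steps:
$V{\left(x \right)} = 4 x^{2}$ ($V{\left(x \right)} = \left(2 x\right)^{2} = 4 x^{2}$)
$k{\left(s,G \right)} = s \left(5 + G\right)$ ($k{\left(s,G \right)} = \left(5 + G\right) s = s \left(5 + G\right)$)
$k{\left(F{\left(8 \right)},V{\left(6 \right)} \right)} - -2450 = 8 \left(5 + 4 \cdot 6^{2}\right) - -2450 = 8 \left(5 + 4 \cdot 36\right) + 2450 = 8 \left(5 + 144\right) + 2450 = 8 \cdot 149 + 2450 = 1192 + 2450 = 3642$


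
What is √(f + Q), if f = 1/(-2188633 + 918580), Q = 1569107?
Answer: 7*√5739283260523110/423351 ≈ 1252.6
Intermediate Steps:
f = -1/1270053 (f = 1/(-1270053) = -1/1270053 ≈ -7.8737e-7)
√(f + Q) = √(-1/1270053 + 1569107) = √(1992849052670/1270053) = 7*√5739283260523110/423351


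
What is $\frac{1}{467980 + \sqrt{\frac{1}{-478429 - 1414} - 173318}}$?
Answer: $\frac{44911385428}{21017646785681255} - \frac{i \sqrt{1596253959345409}}{21017646785681255} \approx 2.1368 \cdot 10^{-6} - 1.9009 \cdot 10^{-9} i$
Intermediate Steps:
$\frac{1}{467980 + \sqrt{\frac{1}{-478429 - 1414} - 173318}} = \frac{1}{467980 + \sqrt{\frac{1}{-479843} - 173318}} = \frac{1}{467980 + \sqrt{- \frac{1}{479843} - 173318}} = \frac{1}{467980 + \sqrt{- \frac{83165429075}{479843}}} = \frac{1}{467980 + \frac{5 i \sqrt{1596253959345409}}{479843}}$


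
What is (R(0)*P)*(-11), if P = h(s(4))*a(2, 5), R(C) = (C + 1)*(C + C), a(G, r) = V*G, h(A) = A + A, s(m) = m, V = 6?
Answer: 0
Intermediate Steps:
h(A) = 2*A
a(G, r) = 6*G
R(C) = 2*C*(1 + C) (R(C) = (1 + C)*(2*C) = 2*C*(1 + C))
P = 96 (P = (2*4)*(6*2) = 8*12 = 96)
(R(0)*P)*(-11) = ((2*0*(1 + 0))*96)*(-11) = ((2*0*1)*96)*(-11) = (0*96)*(-11) = 0*(-11) = 0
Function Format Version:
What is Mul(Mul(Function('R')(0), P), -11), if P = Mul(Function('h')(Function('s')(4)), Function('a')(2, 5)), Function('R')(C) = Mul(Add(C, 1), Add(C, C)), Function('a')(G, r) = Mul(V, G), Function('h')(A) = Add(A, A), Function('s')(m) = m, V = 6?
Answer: 0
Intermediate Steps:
Function('h')(A) = Mul(2, A)
Function('a')(G, r) = Mul(6, G)
Function('R')(C) = Mul(2, C, Add(1, C)) (Function('R')(C) = Mul(Add(1, C), Mul(2, C)) = Mul(2, C, Add(1, C)))
P = 96 (P = Mul(Mul(2, 4), Mul(6, 2)) = Mul(8, 12) = 96)
Mul(Mul(Function('R')(0), P), -11) = Mul(Mul(Mul(2, 0, Add(1, 0)), 96), -11) = Mul(Mul(Mul(2, 0, 1), 96), -11) = Mul(Mul(0, 96), -11) = Mul(0, -11) = 0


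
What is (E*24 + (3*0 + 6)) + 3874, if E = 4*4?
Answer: 4264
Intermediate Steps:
E = 16
(E*24 + (3*0 + 6)) + 3874 = (16*24 + (3*0 + 6)) + 3874 = (384 + (0 + 6)) + 3874 = (384 + 6) + 3874 = 390 + 3874 = 4264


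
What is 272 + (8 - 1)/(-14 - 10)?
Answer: 6521/24 ≈ 271.71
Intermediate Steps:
272 + (8 - 1)/(-14 - 10) = 272 + 7/(-24) = 272 + 7*(-1/24) = 272 - 7/24 = 6521/24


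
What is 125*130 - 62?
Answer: 16188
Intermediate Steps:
125*130 - 62 = 16250 - 62 = 16188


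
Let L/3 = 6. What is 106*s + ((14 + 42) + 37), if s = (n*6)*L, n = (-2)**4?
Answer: 183261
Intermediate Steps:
L = 18 (L = 3*6 = 18)
n = 16
s = 1728 (s = (16*6)*18 = 96*18 = 1728)
106*s + ((14 + 42) + 37) = 106*1728 + ((14 + 42) + 37) = 183168 + (56 + 37) = 183168 + 93 = 183261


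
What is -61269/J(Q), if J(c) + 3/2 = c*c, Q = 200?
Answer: -122538/79997 ≈ -1.5318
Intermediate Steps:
J(c) = -3/2 + c**2 (J(c) = -3/2 + c*c = -3/2 + c**2)
-61269/J(Q) = -61269/(-3/2 + 200**2) = -61269/(-3/2 + 40000) = -61269/79997/2 = -61269*2/79997 = -122538/79997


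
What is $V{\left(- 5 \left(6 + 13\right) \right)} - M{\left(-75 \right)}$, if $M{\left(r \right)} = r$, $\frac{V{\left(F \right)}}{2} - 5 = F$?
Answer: $-105$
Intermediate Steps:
$V{\left(F \right)} = 10 + 2 F$
$V{\left(- 5 \left(6 + 13\right) \right)} - M{\left(-75 \right)} = \left(10 + 2 \left(- 5 \left(6 + 13\right)\right)\right) - -75 = \left(10 + 2 \left(\left(-5\right) 19\right)\right) + 75 = \left(10 + 2 \left(-95\right)\right) + 75 = \left(10 - 190\right) + 75 = -180 + 75 = -105$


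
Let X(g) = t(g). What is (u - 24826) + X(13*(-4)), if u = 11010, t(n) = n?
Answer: -13868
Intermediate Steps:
X(g) = g
(u - 24826) + X(13*(-4)) = (11010 - 24826) + 13*(-4) = -13816 - 52 = -13868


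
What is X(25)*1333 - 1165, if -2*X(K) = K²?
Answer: -835455/2 ≈ -4.1773e+5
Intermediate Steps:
X(K) = -K²/2
X(25)*1333 - 1165 = -½*25²*1333 - 1165 = -½*625*1333 - 1165 = -625/2*1333 - 1165 = -833125/2 - 1165 = -835455/2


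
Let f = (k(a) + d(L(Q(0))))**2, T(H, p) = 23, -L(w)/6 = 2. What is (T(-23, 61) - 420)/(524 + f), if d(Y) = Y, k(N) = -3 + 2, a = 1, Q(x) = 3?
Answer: -397/693 ≈ -0.57287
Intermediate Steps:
L(w) = -12 (L(w) = -6*2 = -12)
k(N) = -1
f = 169 (f = (-1 - 12)**2 = (-13)**2 = 169)
(T(-23, 61) - 420)/(524 + f) = (23 - 420)/(524 + 169) = -397/693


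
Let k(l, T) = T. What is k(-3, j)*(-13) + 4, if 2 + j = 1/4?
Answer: 107/4 ≈ 26.750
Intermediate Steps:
j = -7/4 (j = -2 + 1/4 = -2 + ¼ = -7/4 ≈ -1.7500)
k(-3, j)*(-13) + 4 = -7/4*(-13) + 4 = 91/4 + 4 = 107/4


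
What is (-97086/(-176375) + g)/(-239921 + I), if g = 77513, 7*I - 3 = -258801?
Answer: -95700167227/341857961875 ≈ -0.27994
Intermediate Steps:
I = -258798/7 (I = 3/7 + (⅐)*(-258801) = 3/7 - 258801/7 = -258798/7 ≈ -36971.)
(-97086/(-176375) + g)/(-239921 + I) = (-97086/(-176375) + 77513)/(-239921 - 258798/7) = (-97086*(-1/176375) + 77513)/(-1938245/7) = (97086/176375 + 77513)*(-7/1938245) = (13671452461/176375)*(-7/1938245) = -95700167227/341857961875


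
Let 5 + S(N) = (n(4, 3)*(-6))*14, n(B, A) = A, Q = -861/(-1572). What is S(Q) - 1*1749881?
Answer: -1750138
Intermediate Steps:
Q = 287/524 (Q = -861*(-1/1572) = 287/524 ≈ 0.54771)
S(N) = -257 (S(N) = -5 + (3*(-6))*14 = -5 - 18*14 = -5 - 252 = -257)
S(Q) - 1*1749881 = -257 - 1*1749881 = -257 - 1749881 = -1750138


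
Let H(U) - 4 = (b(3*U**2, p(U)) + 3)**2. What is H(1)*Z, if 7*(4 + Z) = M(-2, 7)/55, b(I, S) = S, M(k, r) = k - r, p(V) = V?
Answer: -6196/77 ≈ -80.468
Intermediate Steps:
Z = -1549/385 (Z = -4 + ((-2 - 1*7)/55)/7 = -4 + ((-2 - 7)*(1/55))/7 = -4 + (-9*1/55)/7 = -4 + (1/7)*(-9/55) = -4 - 9/385 = -1549/385 ≈ -4.0234)
H(U) = 4 + (3 + U)**2 (H(U) = 4 + (U + 3)**2 = 4 + (3 + U)**2)
H(1)*Z = (4 + (3 + 1)**2)*(-1549/385) = (4 + 4**2)*(-1549/385) = (4 + 16)*(-1549/385) = 20*(-1549/385) = -6196/77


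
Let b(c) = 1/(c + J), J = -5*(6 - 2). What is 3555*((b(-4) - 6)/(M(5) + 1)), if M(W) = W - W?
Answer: -171825/8 ≈ -21478.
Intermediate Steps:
J = -20 (J = -5*4 = -20)
M(W) = 0
b(c) = 1/(-20 + c) (b(c) = 1/(c - 20) = 1/(-20 + c))
3555*((b(-4) - 6)/(M(5) + 1)) = 3555*((1/(-20 - 4) - 6)/(0 + 1)) = 3555*((1/(-24) - 6)/1) = 3555*((-1/24 - 6)*1) = 3555*(-145/24*1) = 3555*(-145/24) = -171825/8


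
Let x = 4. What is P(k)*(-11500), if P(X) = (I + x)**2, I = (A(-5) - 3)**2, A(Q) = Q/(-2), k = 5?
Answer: -830875/4 ≈ -2.0772e+5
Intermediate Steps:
A(Q) = -Q/2 (A(Q) = Q*(-1/2) = -Q/2)
I = 1/4 (I = (-1/2*(-5) - 3)**2 = (5/2 - 3)**2 = (-1/2)**2 = 1/4 ≈ 0.25000)
P(X) = 289/16 (P(X) = (1/4 + 4)**2 = (17/4)**2 = 289/16)
P(k)*(-11500) = (289/16)*(-11500) = -830875/4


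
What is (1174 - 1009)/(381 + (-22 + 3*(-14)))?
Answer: 165/317 ≈ 0.52050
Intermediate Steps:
(1174 - 1009)/(381 + (-22 + 3*(-14))) = 165/(381 + (-22 - 42)) = 165/(381 - 64) = 165/317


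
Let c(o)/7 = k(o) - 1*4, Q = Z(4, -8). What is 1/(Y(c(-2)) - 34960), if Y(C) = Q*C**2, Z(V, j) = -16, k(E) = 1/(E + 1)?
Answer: -1/54560 ≈ -1.8328e-5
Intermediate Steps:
k(E) = 1/(1 + E)
Q = -16
c(o) = -28 + 7/(1 + o) (c(o) = 7*(1/(1 + o) - 1*4) = 7*(1/(1 + o) - 4) = 7*(-4 + 1/(1 + o)) = -28 + 7/(1 + o))
Y(C) = -16*C**2
1/(Y(c(-2)) - 34960) = 1/(-16*49*(-3 - 4*(-2))**2/(1 - 2)**2 - 34960) = 1/(-16*49*(-3 + 8)**2 - 34960) = 1/(-16*(7*(-1)*5)**2 - 34960) = 1/(-16*(-35)**2 - 34960) = 1/(-16*1225 - 34960) = 1/(-19600 - 34960) = 1/(-54560) = -1/54560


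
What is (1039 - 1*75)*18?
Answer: 17352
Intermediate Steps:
(1039 - 1*75)*18 = (1039 - 75)*18 = 964*18 = 17352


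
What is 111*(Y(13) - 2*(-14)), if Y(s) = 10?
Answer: 4218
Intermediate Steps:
111*(Y(13) - 2*(-14)) = 111*(10 - 2*(-14)) = 111*(10 + 28) = 111*38 = 4218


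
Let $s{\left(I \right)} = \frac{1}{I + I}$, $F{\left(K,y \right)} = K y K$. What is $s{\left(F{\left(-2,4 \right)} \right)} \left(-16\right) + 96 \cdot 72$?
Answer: $\frac{13823}{2} \approx 6911.5$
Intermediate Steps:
$F{\left(K,y \right)} = y K^{2}$
$s{\left(I \right)} = \frac{1}{2 I}$
$s{\left(F{\left(-2,4 \right)} \right)} \left(-16\right) + 96 \cdot 72 = \frac{1}{2 \cdot 4 \left(-2\right)^{2}} \left(-16\right) + 96 \cdot 72 = \frac{1}{2 \cdot 4 \cdot 4} \left(-16\right) + 6912 = \frac{1}{2 \cdot 16} \left(-16\right) + 6912 = \frac{1}{2} \cdot \frac{1}{16} \left(-16\right) + 6912 = \frac{1}{32} \left(-16\right) + 6912 = - \frac{1}{2} + 6912 = \frac{13823}{2}$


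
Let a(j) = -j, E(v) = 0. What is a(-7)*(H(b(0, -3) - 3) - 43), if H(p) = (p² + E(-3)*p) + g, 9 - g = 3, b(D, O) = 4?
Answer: -252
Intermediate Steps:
g = 6 (g = 9 - 1*3 = 9 - 3 = 6)
H(p) = 6 + p² (H(p) = (p² + 0*p) + 6 = (p² + 0) + 6 = p² + 6 = 6 + p²)
a(-7)*(H(b(0, -3) - 3) - 43) = (-1*(-7))*((6 + (4 - 3)²) - 43) = 7*((6 + 1²) - 43) = 7*((6 + 1) - 43) = 7*(7 - 43) = 7*(-36) = -252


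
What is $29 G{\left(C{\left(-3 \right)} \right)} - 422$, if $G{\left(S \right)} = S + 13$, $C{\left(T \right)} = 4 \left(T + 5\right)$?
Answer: $187$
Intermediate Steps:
$C{\left(T \right)} = 20 + 4 T$ ($C{\left(T \right)} = 4 \left(5 + T\right) = 20 + 4 T$)
$G{\left(S \right)} = 13 + S$
$29 G{\left(C{\left(-3 \right)} \right)} - 422 = 29 \left(13 + \left(20 + 4 \left(-3\right)\right)\right) - 422 = 29 \left(13 + \left(20 - 12\right)\right) - 422 = 29 \left(13 + 8\right) - 422 = 29 \cdot 21 - 422 = 609 - 422 = 187$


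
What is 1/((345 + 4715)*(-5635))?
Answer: -1/28513100 ≈ -3.5072e-8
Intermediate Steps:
1/((345 + 4715)*(-5635)) = -1/5635/5060 = (1/5060)*(-1/5635) = -1/28513100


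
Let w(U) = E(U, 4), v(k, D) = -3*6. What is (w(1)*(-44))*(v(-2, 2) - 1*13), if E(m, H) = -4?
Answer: -5456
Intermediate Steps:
v(k, D) = -18
w(U) = -4
(w(1)*(-44))*(v(-2, 2) - 1*13) = (-4*(-44))*(-18 - 1*13) = 176*(-18 - 13) = 176*(-31) = -5456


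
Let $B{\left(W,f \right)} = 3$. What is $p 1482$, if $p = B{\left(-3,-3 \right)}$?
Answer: $4446$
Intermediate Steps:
$p = 3$
$p 1482 = 3 \cdot 1482 = 4446$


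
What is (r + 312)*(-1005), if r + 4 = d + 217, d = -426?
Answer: -99495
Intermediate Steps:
r = -213 (r = -4 + (-426 + 217) = -4 - 209 = -213)
(r + 312)*(-1005) = (-213 + 312)*(-1005) = 99*(-1005) = -99495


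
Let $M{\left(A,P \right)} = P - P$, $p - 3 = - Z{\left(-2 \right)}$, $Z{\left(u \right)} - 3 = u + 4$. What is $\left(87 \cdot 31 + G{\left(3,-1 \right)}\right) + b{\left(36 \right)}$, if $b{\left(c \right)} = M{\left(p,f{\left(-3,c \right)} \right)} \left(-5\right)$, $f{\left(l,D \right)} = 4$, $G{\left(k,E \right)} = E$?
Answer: $2696$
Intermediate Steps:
$Z{\left(u \right)} = 7 + u$ ($Z{\left(u \right)} = 3 + \left(u + 4\right) = 3 + \left(4 + u\right) = 7 + u$)
$p = -2$ ($p = 3 - \left(7 - 2\right) = 3 - 5 = -2$)
$M{\left(A,P \right)} = 0$
$b{\left(c \right)} = 0$ ($b{\left(c \right)} = 0 \left(-5\right) = 0$)
$\left(87 \cdot 31 + G{\left(3,-1 \right)}\right) + b{\left(36 \right)} = \left(87 \cdot 31 - 1\right) + 0 = \left(2697 - 1\right) + 0 = 2696 + 0 = 2696$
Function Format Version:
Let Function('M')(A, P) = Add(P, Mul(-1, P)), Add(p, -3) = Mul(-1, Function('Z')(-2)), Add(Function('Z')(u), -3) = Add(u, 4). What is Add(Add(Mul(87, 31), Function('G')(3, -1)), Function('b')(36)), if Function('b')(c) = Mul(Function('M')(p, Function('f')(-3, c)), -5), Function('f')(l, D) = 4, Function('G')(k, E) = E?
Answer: 2696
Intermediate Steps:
Function('Z')(u) = Add(7, u) (Function('Z')(u) = Add(3, Add(u, 4)) = Add(3, Add(4, u)) = Add(7, u))
p = -2 (p = Add(3, Mul(-1, Add(7, -2))) = Add(3, Mul(-1, 5)) = Add(3, -5) = -2)
Function('M')(A, P) = 0
Function('b')(c) = 0 (Function('b')(c) = Mul(0, -5) = 0)
Add(Add(Mul(87, 31), Function('G')(3, -1)), Function('b')(36)) = Add(Add(Mul(87, 31), -1), 0) = Add(Add(2697, -1), 0) = Add(2696, 0) = 2696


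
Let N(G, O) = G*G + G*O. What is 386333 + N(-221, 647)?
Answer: 292187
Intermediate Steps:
N(G, O) = G**2 + G*O
386333 + N(-221, 647) = 386333 - 221*(-221 + 647) = 386333 - 221*426 = 386333 - 94146 = 292187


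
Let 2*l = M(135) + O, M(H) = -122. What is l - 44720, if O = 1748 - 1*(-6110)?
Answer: -40852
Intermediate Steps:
O = 7858 (O = 1748 + 6110 = 7858)
l = 3868 (l = (-122 + 7858)/2 = (½)*7736 = 3868)
l - 44720 = 3868 - 44720 = -40852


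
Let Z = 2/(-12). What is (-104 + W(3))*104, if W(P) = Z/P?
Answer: -97396/9 ≈ -10822.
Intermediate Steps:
Z = -1/6 (Z = 2*(-1/12) = -1/6 ≈ -0.16667)
W(P) = -1/(6*P)
(-104 + W(3))*104 = (-104 - 1/6/3)*104 = (-104 - 1/6*1/3)*104 = (-104 - 1/18)*104 = -1873/18*104 = -97396/9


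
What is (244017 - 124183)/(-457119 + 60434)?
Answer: -119834/396685 ≈ -0.30209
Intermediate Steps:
(244017 - 124183)/(-457119 + 60434) = 119834/(-396685) = 119834*(-1/396685) = -119834/396685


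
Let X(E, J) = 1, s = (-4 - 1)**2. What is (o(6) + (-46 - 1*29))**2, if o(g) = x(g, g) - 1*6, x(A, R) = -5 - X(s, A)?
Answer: 7569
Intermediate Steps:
s = 25 (s = (-5)**2 = 25)
x(A, R) = -6 (x(A, R) = -5 - 1*1 = -5 - 1 = -6)
o(g) = -12 (o(g) = -6 - 1*6 = -6 - 6 = -12)
(o(6) + (-46 - 1*29))**2 = (-12 + (-46 - 1*29))**2 = (-12 + (-46 - 29))**2 = (-12 - 75)**2 = (-87)**2 = 7569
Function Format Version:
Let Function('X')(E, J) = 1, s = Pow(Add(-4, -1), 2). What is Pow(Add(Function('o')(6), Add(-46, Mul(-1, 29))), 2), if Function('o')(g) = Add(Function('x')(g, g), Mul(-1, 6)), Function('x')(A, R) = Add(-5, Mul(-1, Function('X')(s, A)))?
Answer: 7569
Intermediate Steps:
s = 25 (s = Pow(-5, 2) = 25)
Function('x')(A, R) = -6 (Function('x')(A, R) = Add(-5, Mul(-1, 1)) = Add(-5, -1) = -6)
Function('o')(g) = -12 (Function('o')(g) = Add(-6, Mul(-1, 6)) = Add(-6, -6) = -12)
Pow(Add(Function('o')(6), Add(-46, Mul(-1, 29))), 2) = Pow(Add(-12, Add(-46, Mul(-1, 29))), 2) = Pow(Add(-12, Add(-46, -29)), 2) = Pow(Add(-12, -75), 2) = Pow(-87, 2) = 7569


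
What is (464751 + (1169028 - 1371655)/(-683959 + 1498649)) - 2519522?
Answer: -1674001588617/814690 ≈ -2.0548e+6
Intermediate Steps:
(464751 + (1169028 - 1371655)/(-683959 + 1498649)) - 2519522 = (464751 - 202627/814690) - 2519522 = 378627789563/814690 - 2519522 = -1674001588617/814690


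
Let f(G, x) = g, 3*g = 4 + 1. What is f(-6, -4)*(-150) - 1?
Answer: -251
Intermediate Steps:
g = 5/3 (g = (4 + 1)/3 = (⅓)*5 = 5/3 ≈ 1.6667)
f(G, x) = 5/3
f(-6, -4)*(-150) - 1 = (5/3)*(-150) - 1 = -250 - 1 = -251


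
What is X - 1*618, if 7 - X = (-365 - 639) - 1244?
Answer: 1637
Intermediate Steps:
X = 2255 (X = 7 - ((-365 - 639) - 1244) = 7 - (-1004 - 1244) = 7 - 1*(-2248) = 7 + 2248 = 2255)
X - 1*618 = 2255 - 1*618 = 2255 - 618 = 1637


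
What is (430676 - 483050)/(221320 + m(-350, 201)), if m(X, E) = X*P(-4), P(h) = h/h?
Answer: -26187/110485 ≈ -0.23702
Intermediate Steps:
P(h) = 1
m(X, E) = X (m(X, E) = X*1 = X)
(430676 - 483050)/(221320 + m(-350, 201)) = (430676 - 483050)/(221320 - 350) = -52374/220970 = -52374*1/220970 = -26187/110485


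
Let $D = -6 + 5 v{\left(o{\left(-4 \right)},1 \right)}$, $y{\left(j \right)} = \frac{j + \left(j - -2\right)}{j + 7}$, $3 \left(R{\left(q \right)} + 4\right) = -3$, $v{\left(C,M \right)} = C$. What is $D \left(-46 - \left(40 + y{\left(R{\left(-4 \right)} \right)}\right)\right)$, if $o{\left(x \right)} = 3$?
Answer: $-738$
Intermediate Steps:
$R{\left(q \right)} = -5$ ($R{\left(q \right)} = -4 + \frac{1}{3} \left(-3\right) = -4 - 1 = -5$)
$y{\left(j \right)} = \frac{2 + 2 j}{7 + j}$ ($y{\left(j \right)} = \frac{j + \left(j + 2\right)}{7 + j} = \frac{j + \left(2 + j\right)}{7 + j} = \frac{2 + 2 j}{7 + j}$)
$D = 9$ ($D = -6 + 5 \cdot 3 = -6 + 15 = 9$)
$D \left(-46 - \left(40 + y{\left(R{\left(-4 \right)} \right)}\right)\right) = 9 \left(-46 - \left(40 + \frac{2 \left(1 - 5\right)}{7 - 5}\right)\right) = 9 \left(-46 - \left(40 + 2 \cdot \frac{1}{2} \left(-4\right)\right)\right) = 9 \left(-46 - 36\right) = 9 \left(-82\right) = -738$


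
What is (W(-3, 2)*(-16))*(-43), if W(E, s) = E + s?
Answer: -688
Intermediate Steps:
(W(-3, 2)*(-16))*(-43) = ((-3 + 2)*(-16))*(-43) = -1*(-16)*(-43) = 16*(-43) = -688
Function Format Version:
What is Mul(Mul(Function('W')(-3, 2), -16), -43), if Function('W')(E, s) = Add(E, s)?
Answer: -688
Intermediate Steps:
Mul(Mul(Function('W')(-3, 2), -16), -43) = Mul(Mul(Add(-3, 2), -16), -43) = Mul(Mul(-1, -16), -43) = Mul(16, -43) = -688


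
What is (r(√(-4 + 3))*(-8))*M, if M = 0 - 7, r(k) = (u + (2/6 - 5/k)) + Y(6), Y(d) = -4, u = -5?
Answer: -1456/3 + 280*I ≈ -485.33 + 280.0*I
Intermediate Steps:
r(k) = -26/3 - 5/k (r(k) = (-5 + (2/6 - 5/k)) - 4 = (-5 + (2*(⅙) - 5/k)) - 4 = (-5 + (⅓ - 5/k)) - 4 = (-14/3 - 5/k) - 4 = -26/3 - 5/k)
M = -7
(r(√(-4 + 3))*(-8))*M = ((-26/3 - 5/√(-4 + 3))*(-8))*(-7) = ((-26/3 - 5*(-I))*(-8))*(-7) = ((-26/3 - (-5)*I)*(-8))*(-7) = ((-26/3 + 5*I)*(-8))*(-7) = (208/3 - 40*I)*(-7) = -1456/3 + 280*I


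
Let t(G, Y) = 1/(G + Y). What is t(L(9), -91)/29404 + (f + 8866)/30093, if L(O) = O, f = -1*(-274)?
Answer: 22037679827/72558074904 ≈ 0.30372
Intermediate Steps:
f = 274
t(L(9), -91)/29404 + (f + 8866)/30093 = 1/((9 - 91)*29404) + (274 + 8866)/30093 = (1/29404)/(-82) + 9140*(1/30093) = -1/82*1/29404 + 9140/30093 = -1/2411128 + 9140/30093 = 22037679827/72558074904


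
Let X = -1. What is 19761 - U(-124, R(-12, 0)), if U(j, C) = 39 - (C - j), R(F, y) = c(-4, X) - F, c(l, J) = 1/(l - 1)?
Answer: 99289/5 ≈ 19858.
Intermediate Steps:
c(l, J) = 1/(-1 + l)
R(F, y) = -⅕ - F (R(F, y) = 1/(-1 - 4) - F = 1/(-5) - F = -⅕ - F)
U(j, C) = 39 + j - C (U(j, C) = 39 + (j - C) = 39 + j - C)
19761 - U(-124, R(-12, 0)) = 19761 - (39 - 124 - (-⅕ - 1*(-12))) = 19761 - (39 - 124 - (-⅕ + 12)) = 19761 - (39 - 124 - 1*59/5) = 19761 - (39 - 124 - 59/5) = 19761 - 1*(-484/5) = 19761 + 484/5 = 99289/5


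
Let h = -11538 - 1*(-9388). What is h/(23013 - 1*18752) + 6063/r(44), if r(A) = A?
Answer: 25739843/187484 ≈ 137.29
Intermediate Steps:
h = -2150 (h = -11538 + 9388 = -2150)
h/(23013 - 1*18752) + 6063/r(44) = -2150/(23013 - 1*18752) + 6063/44 = -2150/(23013 - 18752) + 6063*(1/44) = -2150/4261 + 6063/44 = 25739843/187484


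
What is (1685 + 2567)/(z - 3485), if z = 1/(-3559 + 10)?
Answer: -7545174/6184133 ≈ -1.2201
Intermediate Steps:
z = -1/3549 (z = 1/(-3549) = -1/3549 ≈ -0.00028177)
(1685 + 2567)/(z - 3485) = (1685 + 2567)/(-1/3549 - 3485) = 4252/(-12368266/3549) = 4252*(-3549/12368266) = -7545174/6184133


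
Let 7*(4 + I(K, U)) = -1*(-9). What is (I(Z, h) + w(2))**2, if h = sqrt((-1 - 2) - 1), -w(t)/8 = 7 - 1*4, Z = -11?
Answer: 34969/49 ≈ 713.65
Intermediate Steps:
w(t) = -24 (w(t) = -8*(7 - 1*4) = -8*(7 - 4) = -8*3 = -24)
h = 2*I (h = sqrt(-3 - 1) = sqrt(-4) = 2*I ≈ 2.0*I)
I(K, U) = -19/7 (I(K, U) = -4 + (-1*(-9))/7 = -4 + (1/7)*9 = -4 + 9/7 = -19/7)
(I(Z, h) + w(2))**2 = (-19/7 - 24)**2 = (-187/7)**2 = 34969/49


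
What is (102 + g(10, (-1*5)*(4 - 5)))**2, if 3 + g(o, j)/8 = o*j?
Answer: 228484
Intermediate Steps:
g(o, j) = -24 + 8*j*o (g(o, j) = -24 + 8*(o*j) = -24 + 8*(j*o) = -24 + 8*j*o)
(102 + g(10, (-1*5)*(4 - 5)))**2 = (102 + (-24 + 8*((-1*5)*(4 - 5))*10))**2 = (102 + (-24 + 8*(-5*(-1))*10))**2 = (102 + (-24 + 8*5*10))**2 = (102 + (-24 + 400))**2 = (102 + 376)**2 = 478**2 = 228484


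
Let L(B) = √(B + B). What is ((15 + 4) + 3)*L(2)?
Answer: 44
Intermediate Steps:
L(B) = √2*√B (L(B) = √(2*B) = √2*√B)
((15 + 4) + 3)*L(2) = ((15 + 4) + 3)*(√2*√2) = (19 + 3)*2 = 22*2 = 44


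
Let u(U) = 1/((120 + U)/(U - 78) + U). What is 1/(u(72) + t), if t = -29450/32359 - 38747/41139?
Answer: -53248676040/97283092019 ≈ -0.54736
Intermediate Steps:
u(U) = 1/(U + (120 + U)/(-78 + U)) (u(U) = 1/((120 + U)/(-78 + U) + U) = 1/(U + (120 + U)/(-78 + U)))
t = -2465357723/1331216901 (t = -29450*1/32359 - 38747*1/41139 = -29450/32359 - 38747/41139 = -2465357723/1331216901 ≈ -1.8520)
1/(u(72) + t) = 1/((-78 + 72)/(120 + 72² - 77*72) - 2465357723/1331216901) = 1/(-6/(120 + 5184 - 5544) - 2465357723/1331216901) = 1/(-6/(-240) - 2465357723/1331216901) = 1/(-1/240*(-6) - 2465357723/1331216901) = 1/(1/40 - 2465357723/1331216901) = 1/(-97283092019/53248676040) = -53248676040/97283092019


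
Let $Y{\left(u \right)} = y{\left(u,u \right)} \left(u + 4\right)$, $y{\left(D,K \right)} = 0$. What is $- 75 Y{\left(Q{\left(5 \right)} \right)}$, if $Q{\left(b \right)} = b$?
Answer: $0$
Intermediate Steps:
$Y{\left(u \right)} = 0$ ($Y{\left(u \right)} = 0 \left(u + 4\right) = 0 \left(4 + u\right) = 0$)
$- 75 Y{\left(Q{\left(5 \right)} \right)} = \left(-75\right) 0 = 0$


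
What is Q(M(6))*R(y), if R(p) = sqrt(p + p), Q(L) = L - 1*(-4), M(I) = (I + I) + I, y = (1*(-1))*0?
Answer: 0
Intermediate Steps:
y = 0 (y = -1*0 = 0)
M(I) = 3*I (M(I) = 2*I + I = 3*I)
Q(L) = 4 + L (Q(L) = L + 4 = 4 + L)
R(p) = sqrt(2)*sqrt(p) (R(p) = sqrt(2*p) = sqrt(2)*sqrt(p))
Q(M(6))*R(y) = (4 + 3*6)*(sqrt(2)*sqrt(0)) = (4 + 18)*(sqrt(2)*0) = 22*0 = 0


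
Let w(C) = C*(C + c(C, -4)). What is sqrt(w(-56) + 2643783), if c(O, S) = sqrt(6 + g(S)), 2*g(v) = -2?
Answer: sqrt(2646919 - 56*sqrt(5)) ≈ 1626.9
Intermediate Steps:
g(v) = -1 (g(v) = (1/2)*(-2) = -1)
c(O, S) = sqrt(5) (c(O, S) = sqrt(6 - 1) = sqrt(5))
w(C) = C*(C + sqrt(5))
sqrt(w(-56) + 2643783) = sqrt(-56*(-56 + sqrt(5)) + 2643783) = sqrt((3136 - 56*sqrt(5)) + 2643783) = sqrt(2646919 - 56*sqrt(5))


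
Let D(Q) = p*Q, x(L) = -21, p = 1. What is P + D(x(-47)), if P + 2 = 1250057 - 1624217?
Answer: -374183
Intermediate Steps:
D(Q) = Q (D(Q) = 1*Q = Q)
P = -374162 (P = -2 + (1250057 - 1624217) = -2 - 374160 = -374162)
P + D(x(-47)) = -374162 - 21 = -374183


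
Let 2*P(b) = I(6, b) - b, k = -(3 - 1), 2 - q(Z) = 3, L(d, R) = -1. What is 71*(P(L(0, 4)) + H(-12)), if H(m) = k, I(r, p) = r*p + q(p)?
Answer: -355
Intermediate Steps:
q(Z) = -1 (q(Z) = 2 - 1*3 = 2 - 3 = -1)
I(r, p) = -1 + p*r (I(r, p) = r*p - 1 = p*r - 1 = -1 + p*r)
k = -2 (k = -1*2 = -2)
P(b) = -½ + 5*b/2 (P(b) = ((-1 + b*6) - b)/2 = ((-1 + 6*b) - b)/2 = (-1 + 5*b)/2 = -½ + 5*b/2)
H(m) = -2
71*(P(L(0, 4)) + H(-12)) = 71*((-½ + (5/2)*(-1)) - 2) = 71*((-½ - 5/2) - 2) = 71*(-3 - 2) = 71*(-5) = -355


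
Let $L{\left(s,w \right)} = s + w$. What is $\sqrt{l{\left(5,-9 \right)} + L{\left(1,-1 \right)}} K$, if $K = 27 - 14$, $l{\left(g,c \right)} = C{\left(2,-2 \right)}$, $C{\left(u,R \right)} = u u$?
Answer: $26$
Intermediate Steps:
$C{\left(u,R \right)} = u^{2}$
$l{\left(g,c \right)} = 4$ ($l{\left(g,c \right)} = 2^{2} = 4$)
$K = 13$
$\sqrt{l{\left(5,-9 \right)} + L{\left(1,-1 \right)}} K = \sqrt{4 + \left(1 - 1\right)} 13 = \sqrt{4 + 0} \cdot 13 = \sqrt{4} \cdot 13 = 2 \cdot 13 = 26$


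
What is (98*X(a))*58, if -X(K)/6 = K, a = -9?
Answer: 306936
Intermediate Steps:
X(K) = -6*K
(98*X(a))*58 = (98*(-6*(-9)))*58 = (98*54)*58 = 5292*58 = 306936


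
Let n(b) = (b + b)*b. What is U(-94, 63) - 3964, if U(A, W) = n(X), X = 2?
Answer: -3956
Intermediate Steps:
n(b) = 2*b**2 (n(b) = (2*b)*b = 2*b**2)
U(A, W) = 8 (U(A, W) = 2*2**2 = 2*4 = 8)
U(-94, 63) - 3964 = 8 - 3964 = -3956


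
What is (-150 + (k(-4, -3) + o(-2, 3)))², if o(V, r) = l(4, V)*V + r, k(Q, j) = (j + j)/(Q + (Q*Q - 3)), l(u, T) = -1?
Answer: 190969/9 ≈ 21219.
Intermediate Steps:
k(Q, j) = 2*j/(-3 + Q + Q²) (k(Q, j) = (2*j)/(Q + (Q² - 3)) = (2*j)/(Q + (-3 + Q²)) = (2*j)/(-3 + Q + Q²) = 2*j/(-3 + Q + Q²))
o(V, r) = r - V (o(V, r) = -V + r = r - V)
(-150 + (k(-4, -3) + o(-2, 3)))² = (-150 + (2*(-3)/(-3 - 4 + (-4)²) + (3 - 1*(-2))))² = (-150 + (2*(-3)/(-3 - 4 + 16) + (3 + 2)))² = (-150 + (2*(-3)/9 + 5))² = (-150 + (2*(-3)*(⅑) + 5))² = (-150 + (-⅔ + 5))² = (-150 + 13/3)² = (-437/3)² = 190969/9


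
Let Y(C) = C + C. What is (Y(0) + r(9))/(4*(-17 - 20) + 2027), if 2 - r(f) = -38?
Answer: 40/1879 ≈ 0.021288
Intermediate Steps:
Y(C) = 2*C
r(f) = 40 (r(f) = 2 - 1*(-38) = 2 + 38 = 40)
(Y(0) + r(9))/(4*(-17 - 20) + 2027) = (2*0 + 40)/(4*(-17 - 20) + 2027) = (0 + 40)/(4*(-37) + 2027) = 40/(-148 + 2027) = 40/1879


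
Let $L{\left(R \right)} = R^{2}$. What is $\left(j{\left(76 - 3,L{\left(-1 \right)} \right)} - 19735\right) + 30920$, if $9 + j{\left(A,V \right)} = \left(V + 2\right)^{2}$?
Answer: $11185$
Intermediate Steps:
$j{\left(A,V \right)} = -9 + \left(2 + V\right)^{2}$ ($j{\left(A,V \right)} = -9 + \left(V + 2\right)^{2} = -9 + \left(2 + V\right)^{2}$)
$\left(j{\left(76 - 3,L{\left(-1 \right)} \right)} - 19735\right) + 30920 = \left(\left(-9 + \left(2 + \left(-1\right)^{2}\right)^{2}\right) - 19735\right) + 30920 = \left(\left(-9 + \left(2 + 1\right)^{2}\right) - 19735\right) + 30920 = \left(\left(-9 + 3^{2}\right) - 19735\right) + 30920 = \left(\left(-9 + 9\right) - 19735\right) + 30920 = \left(0 - 19735\right) + 30920 = -19735 + 30920 = 11185$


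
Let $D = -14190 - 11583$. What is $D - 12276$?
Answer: $-38049$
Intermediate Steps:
$D = -25773$ ($D = -14190 - 11583 = -25773$)
$D - 12276 = -25773 - 12276 = -38049$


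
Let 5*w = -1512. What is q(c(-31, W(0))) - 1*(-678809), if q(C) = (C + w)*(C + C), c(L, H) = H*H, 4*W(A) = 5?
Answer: 86767217/128 ≈ 6.7787e+5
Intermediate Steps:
w = -1512/5 (w = (1/5)*(-1512) = -1512/5 ≈ -302.40)
W(A) = 5/4 (W(A) = (1/4)*5 = 5/4)
c(L, H) = H**2
q(C) = 2*C*(-1512/5 + C) (q(C) = (C - 1512/5)*(C + C) = (-1512/5 + C)*(2*C) = 2*C*(-1512/5 + C))
q(c(-31, W(0))) - 1*(-678809) = 2*(5/4)**2*(-1512 + 5*(5/4)**2)/5 - 1*(-678809) = (2/5)*(25/16)*(-1512 + 5*(25/16)) + 678809 = (2/5)*(25/16)*(-1512 + 125/16) + 678809 = (2/5)*(25/16)*(-24067/16) + 678809 = -120335/128 + 678809 = 86767217/128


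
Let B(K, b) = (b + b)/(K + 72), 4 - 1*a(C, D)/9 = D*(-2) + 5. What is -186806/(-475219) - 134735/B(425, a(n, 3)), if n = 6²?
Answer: -6364442654813/8553942 ≈ -7.4404e+5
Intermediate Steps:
n = 36
a(C, D) = -9 + 18*D (a(C, D) = 36 - 9*(D*(-2) + 5) = 36 - 9*(-2*D + 5) = 36 - 9*(5 - 2*D) = 36 + (-45 + 18*D) = -9 + 18*D)
B(K, b) = 2*b/(72 + K) (B(K, b) = (2*b)/(72 + K) = 2*b/(72 + K))
-186806/(-475219) - 134735/B(425, a(n, 3)) = -186806/(-475219) - 134735*(72 + 425)/(2*(-9 + 18*3)) = -186806*(-1/475219) - 134735*497/(2*(-9 + 54)) = 186806/475219 - 134735/(2*45*(1/497)) = 186806/475219 - 134735/90/497 = 186806/475219 - 134735*497/90 = 186806/475219 - 13392659/18 = -6364442654813/8553942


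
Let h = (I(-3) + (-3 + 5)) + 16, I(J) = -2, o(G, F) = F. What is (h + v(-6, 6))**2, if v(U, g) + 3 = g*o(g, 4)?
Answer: 1369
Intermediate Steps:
h = 16 (h = (-2 + (-3 + 5)) + 16 = (-2 + 2) + 16 = 0 + 16 = 16)
v(U, g) = -3 + 4*g (v(U, g) = -3 + g*4 = -3 + 4*g)
(h + v(-6, 6))**2 = (16 + (-3 + 4*6))**2 = (16 + (-3 + 24))**2 = (16 + 21)**2 = 37**2 = 1369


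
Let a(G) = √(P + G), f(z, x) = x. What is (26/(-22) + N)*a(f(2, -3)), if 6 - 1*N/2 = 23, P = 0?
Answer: -387*I*√3/11 ≈ -60.937*I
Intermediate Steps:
a(G) = √G (a(G) = √(0 + G) = √G)
N = -34 (N = 12 - 2*23 = 12 - 46 = -34)
(26/(-22) + N)*a(f(2, -3)) = (26/(-22) - 34)*√(-3) = (26*(-1/22) - 34)*(I*√3) = (-13/11 - 34)*(I*√3) = -387*I*√3/11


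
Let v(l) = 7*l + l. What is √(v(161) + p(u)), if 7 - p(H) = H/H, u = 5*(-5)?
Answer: √1294 ≈ 35.972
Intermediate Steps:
u = -25
v(l) = 8*l
p(H) = 6 (p(H) = 7 - H/H = 7 - 1*1 = 7 - 1 = 6)
√(v(161) + p(u)) = √(8*161 + 6) = √(1288 + 6) = √1294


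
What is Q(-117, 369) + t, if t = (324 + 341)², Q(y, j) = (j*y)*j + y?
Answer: -15488729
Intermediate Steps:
Q(y, j) = y + y*j² (Q(y, j) = y*j² + y = y + y*j²)
t = 442225 (t = 665² = 442225)
Q(-117, 369) + t = -117*(1 + 369²) + 442225 = -117*(1 + 136161) + 442225 = -117*136162 + 442225 = -15930954 + 442225 = -15488729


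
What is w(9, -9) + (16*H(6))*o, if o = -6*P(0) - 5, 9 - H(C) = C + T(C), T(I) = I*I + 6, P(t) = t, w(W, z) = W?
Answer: 3129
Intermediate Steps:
T(I) = 6 + I² (T(I) = I² + 6 = 6 + I²)
H(C) = 3 - C - C² (H(C) = 9 - (C + (6 + C²)) = 9 - (6 + C + C²) = 9 + (-6 - C - C²) = 3 - C - C²)
o = -5 (o = -6*0 - 5 = 0 - 5 = -5)
w(9, -9) + (16*H(6))*o = 9 + (16*(3 - 1*6 - 1*6²))*(-5) = 9 + (16*(3 - 6 - 1*36))*(-5) = 9 + (16*(3 - 6 - 36))*(-5) = 9 + (16*(-39))*(-5) = 9 - 624*(-5) = 9 + 3120 = 3129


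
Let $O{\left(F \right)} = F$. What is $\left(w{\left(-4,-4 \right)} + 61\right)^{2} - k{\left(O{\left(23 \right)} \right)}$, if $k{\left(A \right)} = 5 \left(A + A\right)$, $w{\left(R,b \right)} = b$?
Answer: $3019$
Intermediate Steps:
$k{\left(A \right)} = 10 A$ ($k{\left(A \right)} = 5 \cdot 2 A = 10 A$)
$\left(w{\left(-4,-4 \right)} + 61\right)^{2} - k{\left(O{\left(23 \right)} \right)} = \left(-4 + 61\right)^{2} - 10 \cdot 23 = 57^{2} - 230 = 3249 - 230 = 3019$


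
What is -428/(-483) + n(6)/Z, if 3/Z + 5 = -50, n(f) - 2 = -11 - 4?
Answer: 115543/483 ≈ 239.22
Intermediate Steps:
n(f) = -13 (n(f) = 2 + (-11 - 4) = 2 - 15 = -13)
Z = -3/55 (Z = 3/(-5 - 50) = 3/(-55) = 3*(-1/55) = -3/55 ≈ -0.054545)
-428/(-483) + n(6)/Z = -428/(-483) - 13/(-3/55) = -428*(-1/483) - 13*(-55/3) = 428/483 + 715/3 = 115543/483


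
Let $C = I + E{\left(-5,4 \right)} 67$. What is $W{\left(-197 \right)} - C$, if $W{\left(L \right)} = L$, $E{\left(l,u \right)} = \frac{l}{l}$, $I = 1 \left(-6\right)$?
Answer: $-258$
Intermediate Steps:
$I = -6$
$E{\left(l,u \right)} = 1$
$C = 61$ ($C = -6 + 1 \cdot 67 = -6 + 67 = 61$)
$W{\left(-197 \right)} - C = -197 - 61 = -258$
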